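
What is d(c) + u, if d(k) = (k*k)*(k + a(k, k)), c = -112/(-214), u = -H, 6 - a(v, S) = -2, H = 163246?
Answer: -199980509546/1225043 ≈ -1.6324e+5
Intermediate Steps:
a(v, S) = 8 (a(v, S) = 6 - 1*(-2) = 6 + 2 = 8)
u = -163246 (u = -1*163246 = -163246)
c = 56/107 (c = -112*(-1/214) = 56/107 ≈ 0.52336)
d(k) = k²*(8 + k) (d(k) = (k*k)*(k + 8) = k²*(8 + k))
d(c) + u = (56/107)²*(8 + 56/107) - 163246 = (3136/11449)*(912/107) - 163246 = 2860032/1225043 - 163246 = -199980509546/1225043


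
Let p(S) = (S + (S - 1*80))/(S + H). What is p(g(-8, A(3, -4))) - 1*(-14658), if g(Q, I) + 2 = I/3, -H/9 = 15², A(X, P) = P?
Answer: 17838838/1217 ≈ 14658.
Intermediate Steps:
H = -2025 (H = -9*15² = -9*225 = -2025)
g(Q, I) = -2 + I/3
p(S) = (-80 + 2*S)/(-2025 + S) (p(S) = (S + (S - 1*80))/(S - 2025) = (S + (S - 80))/(-2025 + S) = (S + (-80 + S))/(-2025 + S) = (-80 + 2*S)/(-2025 + S))
p(g(-8, A(3, -4))) - 1*(-14658) = 2*(-40 + (-2 + (⅓)*(-4)))/(-2025 + (-2 + (⅓)*(-4))) - 1*(-14658) = 2*(-40 + (-2 - 4/3))/(-2025 + (-2 - 4/3)) + 14658 = 2*(-40 - 10/3)/(-2025 - 10/3) + 14658 = 2*(-130/3)/(-6085/3) + 14658 = 2*(-3/6085)*(-130/3) + 14658 = 52/1217 + 14658 = 17838838/1217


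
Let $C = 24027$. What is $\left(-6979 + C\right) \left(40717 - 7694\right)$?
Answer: $562976104$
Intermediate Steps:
$\left(-6979 + C\right) \left(40717 - 7694\right) = \left(-6979 + 24027\right) \left(40717 - 7694\right) = 17048 \cdot 33023 = 562976104$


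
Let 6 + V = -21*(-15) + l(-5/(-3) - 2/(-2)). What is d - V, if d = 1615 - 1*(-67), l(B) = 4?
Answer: 1369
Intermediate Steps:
V = 313 (V = -6 + (-21*(-15) + 4) = -6 + (315 + 4) = -6 + 319 = 313)
d = 1682 (d = 1615 + 67 = 1682)
d - V = 1682 - 1*313 = 1682 - 313 = 1369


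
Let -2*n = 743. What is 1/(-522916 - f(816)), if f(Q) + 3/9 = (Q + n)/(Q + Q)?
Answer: -3264/1706797625 ≈ -1.9124e-6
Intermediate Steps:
n = -743/2 (n = -½*743 = -743/2 ≈ -371.50)
f(Q) = -⅓ + (-743/2 + Q)/(2*Q) (f(Q) = -⅓ + (Q - 743/2)/(Q + Q) = -⅓ + (-743/2 + Q)/((2*Q)) = -⅓ + (-743/2 + Q)*(1/(2*Q)) = -⅓ + (-743/2 + Q)/(2*Q))
1/(-522916 - f(816)) = 1/(-522916 - (-2229 + 2*816)/(12*816)) = 1/(-522916 - (-2229 + 1632)/(12*816)) = 1/(-522916 - (-597)/(12*816)) = 1/(-522916 - 1*(-199/3264)) = 1/(-522916 + 199/3264) = 1/(-1706797625/3264) = -3264/1706797625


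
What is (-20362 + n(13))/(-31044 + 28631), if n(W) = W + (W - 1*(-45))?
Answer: 20291/2413 ≈ 8.4090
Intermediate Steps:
n(W) = 45 + 2*W (n(W) = W + (W + 45) = W + (45 + W) = 45 + 2*W)
(-20362 + n(13))/(-31044 + 28631) = (-20362 + (45 + 2*13))/(-31044 + 28631) = (-20362 + (45 + 26))/(-2413) = (-20362 + 71)*(-1/2413) = -20291*(-1/2413) = 20291/2413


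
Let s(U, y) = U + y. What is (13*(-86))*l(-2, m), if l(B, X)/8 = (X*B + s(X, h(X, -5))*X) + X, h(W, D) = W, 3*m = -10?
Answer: -2057120/9 ≈ -2.2857e+5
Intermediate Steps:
m = -10/3 (m = (1/3)*(-10) = -10/3 ≈ -3.3333)
l(B, X) = 8*X + 16*X**2 + 8*B*X (l(B, X) = 8*((X*B + (X + X)*X) + X) = 8*((B*X + (2*X)*X) + X) = 8*((B*X + 2*X**2) + X) = 8*((2*X**2 + B*X) + X) = 8*(X + 2*X**2 + B*X) = 8*X + 16*X**2 + 8*B*X)
(13*(-86))*l(-2, m) = (13*(-86))*(8*(-10/3)*(1 - 2 + 2*(-10/3))) = -8944*(-10)*(1 - 2 - 20/3)/3 = -8944*(-10)*(-23)/(3*3) = -1118*1840/9 = -2057120/9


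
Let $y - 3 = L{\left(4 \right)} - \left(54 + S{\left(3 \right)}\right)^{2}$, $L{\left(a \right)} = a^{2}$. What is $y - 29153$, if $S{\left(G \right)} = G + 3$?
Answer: $-32734$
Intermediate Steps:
$S{\left(G \right)} = 3 + G$
$y = -3581$ ($y = 3 + \left(4^{2} - \left(54 + \left(3 + 3\right)\right)^{2}\right) = 3 + \left(16 - \left(54 + 6\right)^{2}\right) = 3 + \left(16 - 60^{2}\right) = 3 + \left(16 - 3600\right) = 3 - 3584 = -3581$)
$y - 29153 = -3581 - 29153 = -32734$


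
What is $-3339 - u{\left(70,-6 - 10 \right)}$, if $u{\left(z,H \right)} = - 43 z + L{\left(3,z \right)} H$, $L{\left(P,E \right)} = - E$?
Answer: $-1449$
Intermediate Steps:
$u{\left(z,H \right)} = - 43 z - H z$ ($u{\left(z,H \right)} = - 43 z + - z H = - 43 z - H z$)
$-3339 - u{\left(70,-6 - 10 \right)} = -3339 - 70 \left(-43 - \left(-6 - 10\right)\right) = -3339 - 70 \left(-43 - -16\right) = -3339 - 70 \left(-43 + 16\right) = -3339 - 70 \left(-27\right) = -3339 - -1890 = -3339 + 1890 = -1449$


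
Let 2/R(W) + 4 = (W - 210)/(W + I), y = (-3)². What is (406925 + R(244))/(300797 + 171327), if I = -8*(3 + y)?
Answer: 113531927/131722596 ≈ 0.86190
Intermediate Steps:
y = 9
I = -96 (I = -8*(3 + 9) = -8*12 = -96)
R(W) = 2/(-4 + (-210 + W)/(-96 + W)) (R(W) = 2/(-4 + (W - 210)/(W - 96)) = 2/(-4 + (-210 + W)/(-96 + W)))
(406925 + R(244))/(300797 + 171327) = (406925 + 2*(96 - 1*244)/(3*(-58 + 244)))/(300797 + 171327) = (406925 + (⅔)*(96 - 244)/186)/472124 = (406925 + (⅔)*(1/186)*(-148))*(1/472124) = (406925 - 148/279)*(1/472124) = (113531927/279)*(1/472124) = 113531927/131722596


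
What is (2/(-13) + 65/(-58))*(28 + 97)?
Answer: -120125/754 ≈ -159.32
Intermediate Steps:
(2/(-13) + 65/(-58))*(28 + 97) = (2*(-1/13) + 65*(-1/58))*125 = (-2/13 - 65/58)*125 = -961/754*125 = -120125/754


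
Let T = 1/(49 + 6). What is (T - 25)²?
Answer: 1887876/3025 ≈ 624.09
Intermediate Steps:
T = 1/55 ≈ 0.018182
(T - 25)² = (1/55 - 25)² = (-1374/55)² = 1887876/3025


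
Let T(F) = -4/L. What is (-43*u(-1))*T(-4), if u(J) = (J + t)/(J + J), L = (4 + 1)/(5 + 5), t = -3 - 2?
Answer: 1032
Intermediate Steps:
t = -5
L = ½ (L = 5/10 = 5*(⅒) = ½ ≈ 0.50000)
u(J) = (-5 + J)/(2*J) (u(J) = (J - 5)/(J + J) = (-5 + J)/((2*J)) = (-5 + J)*(1/(2*J)) = (-5 + J)/(2*J))
T(F) = -8 (T(F) = -4/½ = -4*2 = -8)
(-43*u(-1))*T(-4) = -43*(-5 - 1)/(2*(-1))*(-8) = -43*(-1)*(-6)/2*(-8) = -43*3*(-8) = -129*(-8) = 1032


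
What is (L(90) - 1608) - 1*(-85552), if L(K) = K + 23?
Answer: 84057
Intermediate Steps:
L(K) = 23 + K
(L(90) - 1608) - 1*(-85552) = ((23 + 90) - 1608) - 1*(-85552) = (113 - 1608) + 85552 = -1495 + 85552 = 84057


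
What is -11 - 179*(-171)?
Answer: 30598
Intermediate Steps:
-11 - 179*(-171) = -11 + 30609 = 30598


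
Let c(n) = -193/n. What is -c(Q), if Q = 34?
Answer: 193/34 ≈ 5.6765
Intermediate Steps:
-c(Q) = -(-193)/34 = -1*(-193/34) = 193/34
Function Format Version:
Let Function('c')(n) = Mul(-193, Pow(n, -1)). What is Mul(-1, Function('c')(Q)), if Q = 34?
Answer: Rational(193, 34) ≈ 5.6765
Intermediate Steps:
Mul(-1, Function('c')(Q)) = Mul(-1, Mul(-193, Pow(34, -1))) = Mul(-1, Mul(-193, Rational(1, 34))) = Mul(-1, Rational(-193, 34)) = Rational(193, 34)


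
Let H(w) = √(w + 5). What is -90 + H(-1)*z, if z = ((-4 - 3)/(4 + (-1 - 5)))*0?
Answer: -90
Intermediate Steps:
H(w) = √(5 + w)
z = 0 (z = -7/(4 - 6)*0 = -7/(-2)*0 = -7*(-½)*0 = (7/2)*0 = 0)
-90 + H(-1)*z = -90 + √(5 - 1)*0 = -90 + √4*0 = -90 + 2*0 = -90 + 0 = -90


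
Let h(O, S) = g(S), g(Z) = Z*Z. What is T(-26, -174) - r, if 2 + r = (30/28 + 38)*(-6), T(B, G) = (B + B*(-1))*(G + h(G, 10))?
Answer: 1655/7 ≈ 236.43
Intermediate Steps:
g(Z) = Z**2
h(O, S) = S**2
T(B, G) = 0 (T(B, G) = (B + B*(-1))*(G + 10**2) = (B - B)*(G + 100) = 0*(100 + G) = 0)
r = -1655/7 (r = -2 + (30/28 + 38)*(-6) = -2 + (30*(1/28) + 38)*(-6) = -2 + (15/14 + 38)*(-6) = -2 + (547/14)*(-6) = -2 - 1641/7 = -1655/7 ≈ -236.43)
T(-26, -174) - r = 0 - 1*(-1655/7) = 0 + 1655/7 = 1655/7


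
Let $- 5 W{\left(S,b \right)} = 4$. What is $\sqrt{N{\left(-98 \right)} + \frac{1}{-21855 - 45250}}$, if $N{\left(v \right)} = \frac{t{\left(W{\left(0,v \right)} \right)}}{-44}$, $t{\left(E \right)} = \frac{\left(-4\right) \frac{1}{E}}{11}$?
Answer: $\frac{i \sqrt{22547883945}}{1476310} \approx 0.10171 i$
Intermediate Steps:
$W{\left(S,b \right)} = - \frac{4}{5}$ ($W{\left(S,b \right)} = \left(- \frac{1}{5}\right) 4 = - \frac{4}{5}$)
$t{\left(E \right)} = - \frac{4}{11 E}$ ($t{\left(E \right)} = - \frac{4}{E} \frac{1}{11} = - \frac{4}{11 E}$)
$N{\left(v \right)} = - \frac{5}{484}$ ($N{\left(v \right)} = \frac{\left(- \frac{4}{11}\right) \frac{1}{- \frac{4}{5}}}{-44} = \left(- \frac{4}{11}\right) \left(- \frac{5}{4}\right) \left(- \frac{1}{44}\right) = \frac{5}{11} \left(- \frac{1}{44}\right) = - \frac{5}{484}$)
$\sqrt{N{\left(-98 \right)} + \frac{1}{-21855 - 45250}} = \sqrt{- \frac{5}{484} + \frac{1}{-21855 - 45250}} = \sqrt{- \frac{5}{484} + \frac{1}{-67105}} = \sqrt{- \frac{5}{484} - \frac{1}{67105}} = \sqrt{- \frac{336009}{32478820}} = \frac{i \sqrt{22547883945}}{1476310}$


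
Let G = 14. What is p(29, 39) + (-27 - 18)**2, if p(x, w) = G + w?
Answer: 2078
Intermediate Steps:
p(x, w) = 14 + w
p(29, 39) + (-27 - 18)**2 = (14 + 39) + (-27 - 18)**2 = 53 + (-45)**2 = 53 + 2025 = 2078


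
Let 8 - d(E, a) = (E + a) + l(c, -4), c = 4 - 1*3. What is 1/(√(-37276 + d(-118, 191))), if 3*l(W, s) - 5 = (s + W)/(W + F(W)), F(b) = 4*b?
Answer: -I*√8402055/560137 ≈ -0.0051749*I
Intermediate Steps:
c = 1 (c = 4 - 3 = 1)
l(W, s) = 5/3 + (W + s)/(15*W) (l(W, s) = 5/3 + ((s + W)/(W + 4*W))/3 = 5/3 + ((W + s)/((5*W)))/3 = 5/3 + ((W + s)*(1/(5*W)))/3 = 5/3 + ((W + s)/(5*W))/3 = 5/3 + (W + s)/(15*W))
d(E, a) = 98/15 - E - a (d(E, a) = 8 - ((E + a) + (1/15)*(-4 + 26*1)/1) = 8 - ((E + a) + (1/15)*1*(-4 + 26)) = 8 - ((E + a) + (1/15)*1*22) = 8 - ((E + a) + 22/15) = 8 - (22/15 + E + a) = 8 + (-22/15 - E - a) = 98/15 - E - a)
1/(√(-37276 + d(-118, 191))) = 1/(√(-37276 + (98/15 - 1*(-118) - 1*191))) = 1/(√(-37276 + (98/15 + 118 - 191))) = 1/(√(-37276 - 997/15)) = 1/(√(-560137/15)) = 1/(I*√8402055/15) = -I*√8402055/560137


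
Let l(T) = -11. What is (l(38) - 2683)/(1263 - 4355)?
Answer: 1347/1546 ≈ 0.87128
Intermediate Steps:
(l(38) - 2683)/(1263 - 4355) = (-11 - 2683)/(1263 - 4355) = -2694/(-3092) = -2694*(-1/3092) = 1347/1546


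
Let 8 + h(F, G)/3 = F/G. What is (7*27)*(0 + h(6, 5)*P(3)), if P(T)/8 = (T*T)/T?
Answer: -462672/5 ≈ -92534.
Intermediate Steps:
h(F, G) = -24 + 3*F/G (h(F, G) = -24 + 3*(F/G) = -24 + 3*F/G)
P(T) = 8*T (P(T) = 8*((T*T)/T) = 8*(T**2/T) = 8*T)
(7*27)*(0 + h(6, 5)*P(3)) = (7*27)*(0 + (-24 + 3*6/5)*(8*3)) = 189*(0 + (-24 + 3*6*(1/5))*24) = 189*(0 + (-24 + 18/5)*24) = 189*(0 - 102/5*24) = 189*(0 - 2448/5) = 189*(-2448/5) = -462672/5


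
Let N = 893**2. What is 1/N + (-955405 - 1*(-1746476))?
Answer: 630838777880/797449 ≈ 7.9107e+5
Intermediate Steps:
N = 797449
1/N + (-955405 - 1*(-1746476)) = 1/797449 + (-955405 - 1*(-1746476)) = 1/797449 + (-955405 + 1746476) = 1/797449 + 791071 = 630838777880/797449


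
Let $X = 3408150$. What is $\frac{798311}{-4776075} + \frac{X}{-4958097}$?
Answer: $- \frac{6745227795139}{7893414376425} \approx -0.85454$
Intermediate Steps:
$\frac{798311}{-4776075} + \frac{X}{-4958097} = \frac{798311}{-4776075} + \frac{3408150}{-4958097} = 798311 \left(- \frac{1}{4776075}\right) + 3408150 \left(- \frac{1}{4958097}\right) = - \frac{798311}{4776075} - \frac{1136050}{1652699} = - \frac{6745227795139}{7893414376425}$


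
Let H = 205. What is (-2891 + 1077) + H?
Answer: -1609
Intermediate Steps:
(-2891 + 1077) + H = (-2891 + 1077) + 205 = -1814 + 205 = -1609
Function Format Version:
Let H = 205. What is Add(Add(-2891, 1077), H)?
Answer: -1609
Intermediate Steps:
Add(Add(-2891, 1077), H) = Add(Add(-2891, 1077), 205) = Add(-1814, 205) = -1609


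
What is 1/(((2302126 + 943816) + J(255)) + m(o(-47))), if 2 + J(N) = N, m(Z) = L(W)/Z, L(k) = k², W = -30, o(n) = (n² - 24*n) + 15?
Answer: 838/2720311635 ≈ 3.0805e-7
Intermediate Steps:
o(n) = 15 + n² - 24*n
m(Z) = 900/Z (m(Z) = (-30)²/Z = 900/Z)
J(N) = -2 + N
1/(((2302126 + 943816) + J(255)) + m(o(-47))) = 1/(((2302126 + 943816) + (-2 + 255)) + 900/(15 + (-47)² - 24*(-47))) = 1/((3245942 + 253) + 900/(15 + 2209 + 1128)) = 1/(3246195 + 900/3352) = 1/(3246195 + 900*(1/3352)) = 1/(3246195 + 225/838) = 1/(2720311635/838) = 838/2720311635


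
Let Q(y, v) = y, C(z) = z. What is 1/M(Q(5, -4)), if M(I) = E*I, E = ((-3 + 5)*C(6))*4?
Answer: 1/240 ≈ 0.0041667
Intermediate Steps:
E = 48 (E = ((-3 + 5)*6)*4 = (2*6)*4 = 12*4 = 48)
M(I) = 48*I
1/M(Q(5, -4)) = 1/(48*5) = 1/240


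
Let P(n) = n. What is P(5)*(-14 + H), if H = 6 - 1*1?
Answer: -45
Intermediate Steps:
H = 5 (H = 6 - 1 = 5)
P(5)*(-14 + H) = 5*(-14 + 5) = 5*(-9) = -45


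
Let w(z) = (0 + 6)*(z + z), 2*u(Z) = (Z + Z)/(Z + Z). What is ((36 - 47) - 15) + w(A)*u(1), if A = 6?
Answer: 10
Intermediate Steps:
u(Z) = ½ (u(Z) = ((Z + Z)/(Z + Z))/2 = ((2*Z)/((2*Z)))/2 = ((2*Z)*(1/(2*Z)))/2 = (½)*1 = ½)
w(z) = 12*z (w(z) = 6*(2*z) = 12*z)
((36 - 47) - 15) + w(A)*u(1) = ((36 - 47) - 15) + (12*6)*(½) = (-11 - 15) + 72*(½) = -26 + 36 = 10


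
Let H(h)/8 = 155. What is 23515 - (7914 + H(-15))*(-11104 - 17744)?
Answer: 264098107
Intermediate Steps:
H(h) = 1240 (H(h) = 8*155 = 1240)
23515 - (7914 + H(-15))*(-11104 - 17744) = 23515 - (7914 + 1240)*(-11104 - 17744) = 23515 - 9154*(-28848) = 23515 - 1*(-264074592) = 23515 + 264074592 = 264098107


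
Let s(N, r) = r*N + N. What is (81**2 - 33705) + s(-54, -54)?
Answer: -24282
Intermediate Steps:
s(N, r) = N + N*r (s(N, r) = N*r + N = N + N*r)
(81**2 - 33705) + s(-54, -54) = (81**2 - 33705) - 54*(1 - 54) = (6561 - 33705) - 54*(-53) = -27144 + 2862 = -24282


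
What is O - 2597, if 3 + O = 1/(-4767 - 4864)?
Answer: -25040601/9631 ≈ -2600.0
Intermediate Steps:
O = -28894/9631 (O = -3 + 1/(-4767 - 4864) = -3 + 1/(-9631) = -3 - 1/9631 = -28894/9631 ≈ -3.0001)
O - 2597 = -28894/9631 - 2597 = -25040601/9631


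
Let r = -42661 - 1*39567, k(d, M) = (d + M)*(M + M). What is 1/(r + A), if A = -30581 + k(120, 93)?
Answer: -1/73191 ≈ -1.3663e-5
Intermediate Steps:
k(d, M) = 2*M*(M + d) (k(d, M) = (M + d)*(2*M) = 2*M*(M + d))
A = 9037 (A = -30581 + 2*93*(93 + 120) = -30581 + 2*93*213 = -30581 + 39618 = 9037)
r = -82228 (r = -42661 - 39567 = -82228)
1/(r + A) = 1/(-82228 + 9037) = 1/(-73191) = -1/73191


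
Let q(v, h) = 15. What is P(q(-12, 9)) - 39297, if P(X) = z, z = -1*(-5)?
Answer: -39292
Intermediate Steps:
z = 5
P(X) = 5
P(q(-12, 9)) - 39297 = 5 - 39297 = -39292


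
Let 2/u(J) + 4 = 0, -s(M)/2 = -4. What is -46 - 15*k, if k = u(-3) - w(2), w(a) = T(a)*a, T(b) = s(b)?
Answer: 403/2 ≈ 201.50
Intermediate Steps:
s(M) = 8 (s(M) = -2*(-4) = 8)
u(J) = -½ (u(J) = 2/(-4 + 0) = 2/(-4) = 2*(-¼) = -½)
T(b) = 8
w(a) = 8*a
k = -33/2 (k = -½ - 8*2 = -½ - 1*16 = -½ - 16 = -33/2 ≈ -16.500)
-46 - 15*k = -46 - 15*(-33/2) = -46 + 495/2 = 403/2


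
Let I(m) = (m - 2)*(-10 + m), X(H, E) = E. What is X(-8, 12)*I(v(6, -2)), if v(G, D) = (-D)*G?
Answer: 240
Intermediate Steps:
v(G, D) = -D*G
I(m) = (-10 + m)*(-2 + m) (I(m) = (-2 + m)*(-10 + m) = (-10 + m)*(-2 + m))
X(-8, 12)*I(v(6, -2)) = 12*(20 + (-1*(-2)*6)**2 - (-12)*(-2)*6) = 12*(20 + 12**2 - 12*12) = 12*(20 + 144 - 144) = 12*20 = 240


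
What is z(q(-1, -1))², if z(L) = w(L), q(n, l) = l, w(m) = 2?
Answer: 4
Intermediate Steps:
z(L) = 2
z(q(-1, -1))² = 2² = 4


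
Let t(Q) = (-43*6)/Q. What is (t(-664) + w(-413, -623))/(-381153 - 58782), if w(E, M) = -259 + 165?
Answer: 31079/146058420 ≈ 0.00021278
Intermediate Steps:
w(E, M) = -94
t(Q) = -258/Q
(t(-664) + w(-413, -623))/(-381153 - 58782) = (-258/(-664) - 94)/(-381153 - 58782) = (-258*(-1/664) - 94)/(-439935) = (129/332 - 94)*(-1/439935) = -31079/332*(-1/439935) = 31079/146058420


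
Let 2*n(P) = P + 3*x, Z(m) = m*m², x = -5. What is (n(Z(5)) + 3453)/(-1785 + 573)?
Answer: -877/303 ≈ -2.8944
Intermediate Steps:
Z(m) = m³
n(P) = -15/2 + P/2 (n(P) = (P + 3*(-5))/2 = (P - 15)/2 = (-15 + P)/2 = -15/2 + P/2)
(n(Z(5)) + 3453)/(-1785 + 573) = ((-15/2 + (½)*5³) + 3453)/(-1785 + 573) = ((-15/2 + (½)*125) + 3453)/(-1212) = ((-15/2 + 125/2) + 3453)*(-1/1212) = (55 + 3453)*(-1/1212) = 3508*(-1/1212) = -877/303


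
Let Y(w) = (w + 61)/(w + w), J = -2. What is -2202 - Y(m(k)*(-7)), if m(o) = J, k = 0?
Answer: -61731/28 ≈ -2204.7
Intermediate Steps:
m(o) = -2
Y(w) = (61 + w)/(2*w) (Y(w) = (61 + w)/((2*w)) = (61 + w)*(1/(2*w)) = (61 + w)/(2*w))
-2202 - Y(m(k)*(-7)) = -2202 - (61 - 2*(-7))/(2*((-2*(-7)))) = -2202 - (61 + 14)/(2*14) = -2202 - 75/(2*14) = -2202 - 1*75/28 = -2202 - 75/28 = -61731/28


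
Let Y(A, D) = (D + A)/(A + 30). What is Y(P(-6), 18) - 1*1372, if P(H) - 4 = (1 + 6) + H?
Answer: -47997/35 ≈ -1371.3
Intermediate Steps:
P(H) = 11 + H (P(H) = 4 + ((1 + 6) + H) = 4 + (7 + H) = 11 + H)
Y(A, D) = (A + D)/(30 + A)
Y(P(-6), 18) - 1*1372 = ((11 - 6) + 18)/(30 + (11 - 6)) - 1*1372 = (5 + 18)/(30 + 5) - 1372 = 23/35 - 1372 = -47997/35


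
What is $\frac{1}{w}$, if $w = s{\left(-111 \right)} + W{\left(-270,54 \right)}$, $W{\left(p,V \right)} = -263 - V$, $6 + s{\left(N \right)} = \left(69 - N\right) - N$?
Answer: $- \frac{1}{32} \approx -0.03125$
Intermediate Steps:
$s{\left(N \right)} = 63 - 2 N$ ($s{\left(N \right)} = -6 - \left(-69 + 2 N\right) = 63 - 2 N$)
$w = -32$ ($w = \left(63 - -222\right) - 317 = \left(63 + 222\right) - 317 = 285 - 317 = -32$)
$\frac{1}{w} = \frac{1}{-32} = - \frac{1}{32}$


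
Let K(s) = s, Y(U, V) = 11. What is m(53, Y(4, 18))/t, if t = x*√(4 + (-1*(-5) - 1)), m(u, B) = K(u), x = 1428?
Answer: 53*√2/5712 ≈ 0.013122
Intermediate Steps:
m(u, B) = u
t = 2856*√2 (t = 1428*√(4 + (-1*(-5) - 1)) = 1428*√(4 + (5 - 1)) = 1428*√(4 + 4) = 1428*√8 = 1428*(2*√2) = 2856*√2 ≈ 4039.0)
m(53, Y(4, 18))/t = 53/((2856*√2)) = 53*(√2/5712) = 53*√2/5712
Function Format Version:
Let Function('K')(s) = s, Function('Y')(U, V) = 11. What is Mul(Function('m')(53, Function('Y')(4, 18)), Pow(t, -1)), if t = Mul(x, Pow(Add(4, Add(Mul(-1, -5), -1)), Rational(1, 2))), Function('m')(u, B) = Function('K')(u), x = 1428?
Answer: Mul(Rational(53, 5712), Pow(2, Rational(1, 2))) ≈ 0.013122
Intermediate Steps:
Function('m')(u, B) = u
t = Mul(2856, Pow(2, Rational(1, 2))) (t = Mul(1428, Pow(Add(4, Add(Mul(-1, -5), -1)), Rational(1, 2))) = Mul(1428, Pow(Add(4, Add(5, -1)), Rational(1, 2))) = Mul(1428, Pow(Add(4, 4), Rational(1, 2))) = Mul(1428, Pow(8, Rational(1, 2))) = Mul(1428, Mul(2, Pow(2, Rational(1, 2)))) = Mul(2856, Pow(2, Rational(1, 2))) ≈ 4039.0)
Mul(Function('m')(53, Function('Y')(4, 18)), Pow(t, -1)) = Mul(53, Pow(Mul(2856, Pow(2, Rational(1, 2))), -1)) = Mul(53, Mul(Rational(1, 5712), Pow(2, Rational(1, 2)))) = Mul(Rational(53, 5712), Pow(2, Rational(1, 2)))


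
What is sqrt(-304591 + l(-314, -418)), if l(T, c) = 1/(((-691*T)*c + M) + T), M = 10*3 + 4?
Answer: I*sqrt(69596147836702835281)/15115902 ≈ 551.9*I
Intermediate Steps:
M = 34 (M = 30 + 4 = 34)
l(T, c) = 1/(34 + T - 691*T*c) (l(T, c) = 1/(((-691*T)*c + 34) + T) = 1/((-691*T*c + 34) + T) = 1/((34 - 691*T*c) + T) = 1/(34 + T - 691*T*c))
sqrt(-304591 + l(-314, -418)) = sqrt(-304591 + 1/(34 - 314 - 691*(-314)*(-418))) = sqrt(-304591 + 1/(34 - 314 - 90695132)) = sqrt(-304591 + 1/(-90695412)) = sqrt(-304591 - 1/90695412) = sqrt(-27625006236493/90695412) = I*sqrt(69596147836702835281)/15115902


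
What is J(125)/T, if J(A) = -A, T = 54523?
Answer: -125/54523 ≈ -0.0022926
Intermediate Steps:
J(125)/T = -1*125/54523 = -125*1/54523 = -125/54523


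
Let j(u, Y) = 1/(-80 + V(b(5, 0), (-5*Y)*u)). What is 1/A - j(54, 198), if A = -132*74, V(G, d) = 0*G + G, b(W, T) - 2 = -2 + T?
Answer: 1211/97680 ≈ 0.012398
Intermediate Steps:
b(W, T) = T (b(W, T) = 2 + (-2 + T) = T)
V(G, d) = G (V(G, d) = 0 + G = G)
j(u, Y) = -1/80 (j(u, Y) = 1/(-80 + 0) = 1/(-80) = -1/80)
A = -9768
1/A - j(54, 198) = 1/(-9768) - 1*(-1/80) = -1/9768 + 1/80 = 1211/97680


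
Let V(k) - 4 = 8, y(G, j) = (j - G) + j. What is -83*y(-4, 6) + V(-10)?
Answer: -1316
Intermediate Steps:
y(G, j) = -G + 2*j
V(k) = 12 (V(k) = 4 + 8 = 12)
-83*y(-4, 6) + V(-10) = -83*(-1*(-4) + 2*6) + 12 = -83*(4 + 12) + 12 = -83*16 + 12 = -1328 + 12 = -1316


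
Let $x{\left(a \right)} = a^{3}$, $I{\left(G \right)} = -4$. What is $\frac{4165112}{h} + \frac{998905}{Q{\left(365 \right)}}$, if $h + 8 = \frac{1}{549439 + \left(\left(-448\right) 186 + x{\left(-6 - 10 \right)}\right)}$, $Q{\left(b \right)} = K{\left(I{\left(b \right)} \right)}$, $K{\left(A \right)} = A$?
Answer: $- \frac{1627064090345}{2112068} \approx -7.7037 \cdot 10^{5}$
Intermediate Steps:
$Q{\left(b \right)} = -4$
$h = - \frac{3696119}{462015}$ ($h = -8 + \frac{1}{549439 + \left(\left(-448\right) 186 + \left(-6 - 10\right)^{3}\right)} = -8 + \frac{1}{549439 - \left(83328 - \left(-6 - 10\right)^{3}\right)} = -8 + \frac{1}{549439 - \left(83328 - \left(-16\right)^{3}\right)} = -8 + \frac{1}{549439 - 87424} = -8 + \frac{1}{462015} = - \frac{3696119}{462015} \approx -8.0$)
$\frac{4165112}{h} + \frac{998905}{Q{\left(365 \right)}} = \frac{4165112}{- \frac{3696119}{462015}} + \frac{998905}{-4} = 4165112 \left(- \frac{462015}{3696119}\right) + 998905 \left(- \frac{1}{4}\right) = - \frac{274906317240}{528017} - \frac{998905}{4} = - \frac{1627064090345}{2112068}$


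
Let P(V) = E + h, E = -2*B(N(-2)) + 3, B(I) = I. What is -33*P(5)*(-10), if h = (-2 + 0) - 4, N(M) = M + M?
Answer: 1650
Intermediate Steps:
N(M) = 2*M
h = -6 (h = -2 - 4 = -6)
E = 11 (E = -4*(-2) + 3 = -2*(-4) + 3 = 8 + 3 = 11)
P(V) = 5 (P(V) = 11 - 6 = 5)
-33*P(5)*(-10) = -33*5*(-10) = -165*(-10) = 1650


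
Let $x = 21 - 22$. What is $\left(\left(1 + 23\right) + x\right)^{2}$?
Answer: $529$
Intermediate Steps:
$x = -1$
$\left(\left(1 + 23\right) + x\right)^{2} = \left(\left(1 + 23\right) - 1\right)^{2} = \left(24 - 1\right)^{2} = 23^{2} = 529$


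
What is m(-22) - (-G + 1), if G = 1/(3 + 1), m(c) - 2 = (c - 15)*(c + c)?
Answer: 6517/4 ≈ 1629.3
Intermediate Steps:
m(c) = 2 + 2*c*(-15 + c) (m(c) = 2 + (c - 15)*(c + c) = 2 + (-15 + c)*(2*c) = 2 + 2*c*(-15 + c))
G = 1/4 ≈ 0.25000
m(-22) - (-G + 1) = (2 - 30*(-22) + 2*(-22)**2) - (-1*1/4 + 1) = (2 + 660 + 2*484) - (-1/4 + 1) = (2 + 660 + 968) - 1*3/4 = 1630 - 3/4 = 6517/4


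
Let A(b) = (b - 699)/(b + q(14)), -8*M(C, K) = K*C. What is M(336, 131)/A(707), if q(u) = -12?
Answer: -1911945/4 ≈ -4.7799e+5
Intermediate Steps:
M(C, K) = -C*K/8 (M(C, K) = -K*C/8 = -C*K/8)
A(b) = (-699 + b)/(-12 + b) (A(b) = (b - 699)/(b - 12) = (-699 + b)/(-12 + b))
M(336, 131)/A(707) = (-⅛*336*131)/(((-699 + 707)/(-12 + 707))) = -5502/(8/695) = -5502/((1/695)*8) = -5502/8/695 = -5502*695/8 = -1911945/4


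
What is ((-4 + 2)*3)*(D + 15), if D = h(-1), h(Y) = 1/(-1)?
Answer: -84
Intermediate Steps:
h(Y) = -1
D = -1
((-4 + 2)*3)*(D + 15) = ((-4 + 2)*3)*(-1 + 15) = -2*3*14 = -6*14 = -84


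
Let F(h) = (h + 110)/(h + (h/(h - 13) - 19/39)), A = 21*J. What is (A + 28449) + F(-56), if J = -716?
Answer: 74423355/5549 ≈ 13412.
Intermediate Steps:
A = -15036 (A = 21*(-716) = -15036)
F(h) = (110 + h)/(-19/39 + h + h/(-13 + h)) (F(h) = (110 + h)/(h + (h/(-13 + h) - 19*1/39)) = (110 + h)/(h + (h/(-13 + h) - 19/39)) = (110 + h)/(h + (-19/39 + h/(-13 + h))) = (110 + h)/(-19/39 + h + h/(-13 + h)))
(A + 28449) + F(-56) = (-15036 + 28449) + 39*(-1430 + (-56)² + 97*(-56))/(247 - 487*(-56) + 39*(-56)²) = 13413 + 39*(-1430 + 3136 - 5432)/(247 + 27272 + 39*3136) = 13413 + 39*(-3726)/(247 + 27272 + 122304) = 13413 + 39*(-3726)/149823 = 13413 + 39*(1/149823)*(-3726) = 13413 - 5382/5549 = 74423355/5549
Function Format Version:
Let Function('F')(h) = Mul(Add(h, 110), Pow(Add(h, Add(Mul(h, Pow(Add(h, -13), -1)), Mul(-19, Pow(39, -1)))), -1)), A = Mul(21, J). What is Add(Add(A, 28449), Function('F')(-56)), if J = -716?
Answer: Rational(74423355, 5549) ≈ 13412.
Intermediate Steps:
A = -15036 (A = Mul(21, -716) = -15036)
Function('F')(h) = Mul(Pow(Add(Rational(-19, 39), h, Mul(h, Pow(Add(-13, h), -1))), -1), Add(110, h)) (Function('F')(h) = Mul(Add(110, h), Pow(Add(h, Add(Mul(h, Pow(Add(-13, h), -1)), Mul(-19, Rational(1, 39)))), -1)) = Mul(Add(110, h), Pow(Add(h, Add(Mul(h, Pow(Add(-13, h), -1)), Rational(-19, 39))), -1)) = Mul(Add(110, h), Pow(Add(h, Add(Rational(-19, 39), Mul(h, Pow(Add(-13, h), -1)))), -1)) = Mul(Add(110, h), Pow(Add(Rational(-19, 39), h, Mul(h, Pow(Add(-13, h), -1))), -1)) = Mul(Pow(Add(Rational(-19, 39), h, Mul(h, Pow(Add(-13, h), -1))), -1), Add(110, h)))
Add(Add(A, 28449), Function('F')(-56)) = Add(Add(-15036, 28449), Mul(39, Pow(Add(247, Mul(-487, -56), Mul(39, Pow(-56, 2))), -1), Add(-1430, Pow(-56, 2), Mul(97, -56)))) = Add(13413, Mul(39, Pow(Add(247, 27272, Mul(39, 3136)), -1), Add(-1430, 3136, -5432))) = Add(13413, Mul(39, Pow(Add(247, 27272, 122304), -1), -3726)) = Add(13413, Mul(39, Pow(149823, -1), -3726)) = Add(13413, Mul(39, Rational(1, 149823), -3726)) = Add(13413, Rational(-5382, 5549)) = Rational(74423355, 5549)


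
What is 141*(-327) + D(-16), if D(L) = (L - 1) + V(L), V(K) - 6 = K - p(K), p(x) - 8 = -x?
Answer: -46158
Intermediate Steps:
p(x) = 8 - x
V(K) = -2 + 2*K (V(K) = 6 + (K - (8 - K)) = 6 + (K + (-8 + K)) = 6 + (-8 + 2*K) = -2 + 2*K)
D(L) = -3 + 3*L (D(L) = (L - 1) + (-2 + 2*L) = (-1 + L) + (-2 + 2*L) = -3 + 3*L)
141*(-327) + D(-16) = 141*(-327) + (-3 + 3*(-16)) = -46107 + (-3 - 48) = -46107 - 51 = -46158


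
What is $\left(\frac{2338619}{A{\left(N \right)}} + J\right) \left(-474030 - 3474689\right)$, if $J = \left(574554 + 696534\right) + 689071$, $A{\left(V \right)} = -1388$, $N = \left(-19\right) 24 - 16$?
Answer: $- \frac{10734047966534487}{1388} \approx -7.7335 \cdot 10^{12}$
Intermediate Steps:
$N = -472$ ($N = -456 - 16 = -472$)
$J = 1960159$ ($J = 1271088 + 689071 = 1960159$)
$\left(\frac{2338619}{A{\left(N \right)}} + J\right) \left(-474030 - 3474689\right) = \left(\frac{2338619}{-1388} + 1960159\right) \left(-474030 - 3474689\right) = \left(2338619 \left(- \frac{1}{1388}\right) + 1960159\right) \left(-3948719\right) = \left(- \frac{2338619}{1388} + 1960159\right) \left(-3948719\right) = \frac{2718362073}{1388} \left(-3948719\right) = - \frac{10734047966534487}{1388}$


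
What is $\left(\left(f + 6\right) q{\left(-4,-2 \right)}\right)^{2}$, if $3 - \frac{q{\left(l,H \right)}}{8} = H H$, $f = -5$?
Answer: $64$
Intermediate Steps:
$q{\left(l,H \right)} = 24 - 8 H^{2}$ ($q{\left(l,H \right)} = 24 - 8 H H = 24 - 8 H^{2}$)
$\left(\left(f + 6\right) q{\left(-4,-2 \right)}\right)^{2} = \left(\left(-5 + 6\right) \left(24 - 8 \left(-2\right)^{2}\right)\right)^{2} = \left(1 \left(24 - 32\right)\right)^{2} = \left(1 \left(-8\right)\right)^{2} = \left(-8\right)^{2} = 64$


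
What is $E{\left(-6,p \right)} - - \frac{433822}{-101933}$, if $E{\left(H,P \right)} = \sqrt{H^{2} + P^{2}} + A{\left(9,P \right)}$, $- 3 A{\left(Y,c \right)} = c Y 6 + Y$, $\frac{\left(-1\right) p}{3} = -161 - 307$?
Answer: $- \frac{2576790397}{101933} + 6 \sqrt{54757} \approx -23875.0$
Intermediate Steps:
$p = 1404$ ($p = - 3 \left(-161 - 307\right) = \left(-3\right) \left(-468\right) = 1404$)
$A{\left(Y,c \right)} = - \frac{Y}{3} - 2 Y c$ ($A{\left(Y,c \right)} = - \frac{c Y 6 + Y}{3} = - \frac{Y c 6 + Y}{3} = - \frac{6 Y c + Y}{3} = - \frac{Y + 6 Y c}{3} = - \frac{Y}{3} - 2 Y c$)
$E{\left(H,P \right)} = -3 + \sqrt{H^{2} + P^{2}} - 18 P$ ($E{\left(H,P \right)} = \sqrt{H^{2} + P^{2}} - 3 \left(1 + 6 P\right) = \sqrt{H^{2} + P^{2}} - \left(3 + 18 P\right) = -3 + \sqrt{H^{2} + P^{2}} - 18 P$)
$E{\left(-6,p \right)} - - \frac{433822}{-101933} = \left(-3 + \sqrt{\left(-6\right)^{2} + 1404^{2}} - 25272\right) - - \frac{433822}{-101933} = \left(-3 + \sqrt{36 + 1971216} - 25272\right) - \left(-433822\right) \left(- \frac{1}{101933}\right) = \left(-3 + \sqrt{1971252} - 25272\right) - \frac{433822}{101933} = \left(-3 + 6 \sqrt{54757} - 25272\right) - \frac{433822}{101933} = \left(-25275 + 6 \sqrt{54757}\right) - \frac{433822}{101933} = - \frac{2576790397}{101933} + 6 \sqrt{54757}$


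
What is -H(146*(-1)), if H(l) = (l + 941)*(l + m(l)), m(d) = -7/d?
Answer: 16940655/146 ≈ 1.1603e+5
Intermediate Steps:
H(l) = (941 + l)*(l - 7/l) (H(l) = (l + 941)*(l - 7/l) = (941 + l)*(l - 7/l))
-H(146*(-1)) = -(-7 + (146*(-1))² - 6587/(146*(-1)) + 941*(146*(-1))) = -(-7 + (-146)² - 6587/(-146) + 941*(-146)) = -(-7 + 21316 - 6587*(-1/146) - 137386) = -(-7 + 21316 + 6587/146 - 137386) = -1*(-16940655/146) = 16940655/146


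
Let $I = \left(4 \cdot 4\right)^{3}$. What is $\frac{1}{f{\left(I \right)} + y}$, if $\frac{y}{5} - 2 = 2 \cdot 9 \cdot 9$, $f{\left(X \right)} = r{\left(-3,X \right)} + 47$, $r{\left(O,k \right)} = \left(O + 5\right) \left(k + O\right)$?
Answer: $\frac{1}{9053} \approx 0.00011046$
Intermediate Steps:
$r{\left(O,k \right)} = \left(5 + O\right) \left(O + k\right)$
$I = 4096$ ($I = 16^{3} = 4096$)
$f{\left(X \right)} = 41 + 2 X$ ($f{\left(X \right)} = \left(\left(-3\right)^{2} + 5 \left(-3\right) + 5 X - 3 X\right) + 47 = \left(9 - 15 + 5 X - 3 X\right) + 47 = \left(-6 + 2 X\right) + 47 = 41 + 2 X$)
$y = 820$ ($y = 10 + 5 \cdot 2 \cdot 9 \cdot 9 = 10 + 5 \cdot 18 \cdot 9 = 10 + 5 \cdot 162 = 10 + 810 = 820$)
$\frac{1}{f{\left(I \right)} + y} = \frac{1}{\left(41 + 2 \cdot 4096\right) + 820} = \frac{1}{\left(41 + 8192\right) + 820} = \frac{1}{8233 + 820} = \frac{1}{9053}$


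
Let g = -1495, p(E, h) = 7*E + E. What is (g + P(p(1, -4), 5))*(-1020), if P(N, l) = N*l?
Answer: 1484100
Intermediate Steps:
p(E, h) = 8*E
(g + P(p(1, -4), 5))*(-1020) = (-1495 + (8*1)*5)*(-1020) = (-1495 + 8*5)*(-1020) = (-1495 + 40)*(-1020) = -1455*(-1020) = 1484100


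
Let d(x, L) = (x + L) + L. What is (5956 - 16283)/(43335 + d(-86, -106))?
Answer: -10327/43037 ≈ -0.23996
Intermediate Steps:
d(x, L) = x + 2*L (d(x, L) = (L + x) + L = x + 2*L)
(5956 - 16283)/(43335 + d(-86, -106)) = (5956 - 16283)/(43335 + (-86 + 2*(-106))) = -10327/(43335 + (-86 - 212)) = -10327/(43335 - 298) = -10327/43037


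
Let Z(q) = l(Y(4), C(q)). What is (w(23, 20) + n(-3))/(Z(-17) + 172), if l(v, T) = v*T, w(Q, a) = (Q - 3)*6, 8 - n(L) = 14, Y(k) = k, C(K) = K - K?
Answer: 57/86 ≈ 0.66279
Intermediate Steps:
C(K) = 0
n(L) = -6 (n(L) = 8 - 1*14 = 8 - 14 = -6)
w(Q, a) = -18 + 6*Q (w(Q, a) = (-3 + Q)*6 = -18 + 6*Q)
l(v, T) = T*v
Z(q) = 0 (Z(q) = 0*4 = 0)
(w(23, 20) + n(-3))/(Z(-17) + 172) = ((-18 + 6*23) - 6)/(0 + 172) = ((-18 + 138) - 6)/172 = (120 - 6)*(1/172) = 114*(1/172) = 57/86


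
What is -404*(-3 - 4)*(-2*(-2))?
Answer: 11312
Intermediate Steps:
-404*(-3 - 4)*(-2*(-2)) = -(-2828)*4 = -404*(-28) = 11312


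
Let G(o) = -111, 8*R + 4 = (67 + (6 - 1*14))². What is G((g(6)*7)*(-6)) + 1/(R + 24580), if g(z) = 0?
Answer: -22212979/200117 ≈ -111.00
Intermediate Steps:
R = 3477/8 (R = -½ + (67 + (6 - 1*14))²/8 = -½ + (67 + (6 - 14))²/8 = -½ + (67 - 8)²/8 = -½ + (⅛)*59² = -½ + (⅛)*3481 = -½ + 3481/8 = 3477/8 ≈ 434.63)
G((g(6)*7)*(-6)) + 1/(R + 24580) = -111 + 1/(3477/8 + 24580) = -111 + 1/(200117/8) = -111 + 8/200117 = -22212979/200117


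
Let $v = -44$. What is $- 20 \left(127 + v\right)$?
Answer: $-1660$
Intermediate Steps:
$- 20 \left(127 + v\right) = - 20 \left(127 - 44\right) = \left(-20\right) 83 = -1660$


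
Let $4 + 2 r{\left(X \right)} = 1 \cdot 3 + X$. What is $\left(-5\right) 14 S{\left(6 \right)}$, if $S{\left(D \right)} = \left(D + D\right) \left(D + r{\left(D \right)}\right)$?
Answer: $-7140$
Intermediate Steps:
$r{\left(X \right)} = - \frac{1}{2} + \frac{X}{2}$ ($r{\left(X \right)} = -2 + \frac{1 \cdot 3 + X}{2} = -2 + \frac{3 + X}{2} = -2 + \left(\frac{3}{2} + \frac{X}{2}\right) = - \frac{1}{2} + \frac{X}{2}$)
$S{\left(D \right)} = 2 D \left(- \frac{1}{2} + \frac{3 D}{2}\right)$ ($S{\left(D \right)} = \left(D + D\right) \left(D + \left(- \frac{1}{2} + \frac{D}{2}\right)\right) = 2 D \left(- \frac{1}{2} + \frac{3 D}{2}\right)$)
$\left(-5\right) 14 S{\left(6 \right)} = \left(-5\right) 14 \cdot 6 \left(-1 + 3 \cdot 6\right) = - 70 \cdot 6 \left(-1 + 18\right) = - 70 \cdot 6 \cdot 17 = \left(-70\right) 102 = -7140$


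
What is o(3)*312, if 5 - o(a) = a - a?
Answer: 1560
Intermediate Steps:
o(a) = 5 (o(a) = 5 - (a - a) = 5 - 1*0 = 5 + 0 = 5)
o(3)*312 = 5*312 = 1560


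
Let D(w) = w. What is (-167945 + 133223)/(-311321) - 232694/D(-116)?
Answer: 36223278263/18056618 ≈ 2006.1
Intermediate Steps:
(-167945 + 133223)/(-311321) - 232694/D(-116) = (-167945 + 133223)/(-311321) - 232694/(-116) = -34722*(-1/311321) - 232694*(-1/116) = 34722/311321 + 116347/58 = 36223278263/18056618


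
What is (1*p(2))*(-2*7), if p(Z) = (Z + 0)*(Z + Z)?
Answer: -112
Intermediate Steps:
p(Z) = 2*Z² (p(Z) = Z*(2*Z) = 2*Z²)
(1*p(2))*(-2*7) = (1*(2*2²))*(-2*7) = (1*(2*4))*(-14) = (1*8)*(-14) = 8*(-14) = -112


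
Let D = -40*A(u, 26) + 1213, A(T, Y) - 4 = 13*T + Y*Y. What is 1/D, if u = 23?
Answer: -1/37947 ≈ -2.6353e-5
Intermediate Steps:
A(T, Y) = 4 + Y² + 13*T (A(T, Y) = 4 + (13*T + Y*Y) = 4 + (13*T + Y²) = 4 + (Y² + 13*T) = 4 + Y² + 13*T)
D = -37947 (D = -40*(4 + 26² + 13*23) + 1213 = -40*(4 + 676 + 299) + 1213 = -40*979 + 1213 = -39160 + 1213 = -37947)
1/D = 1/(-37947) = -1/37947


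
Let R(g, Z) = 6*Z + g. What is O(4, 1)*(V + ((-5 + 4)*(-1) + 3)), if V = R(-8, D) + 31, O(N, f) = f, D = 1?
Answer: 33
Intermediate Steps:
R(g, Z) = g + 6*Z
V = 29 (V = (-8 + 6*1) + 31 = (-8 + 6) + 31 = -2 + 31 = 29)
O(4, 1)*(V + ((-5 + 4)*(-1) + 3)) = 1*(29 + ((-5 + 4)*(-1) + 3)) = 1*(29 + (-1*(-1) + 3)) = 1*(29 + (1 + 3)) = 1*(29 + 4) = 1*33 = 33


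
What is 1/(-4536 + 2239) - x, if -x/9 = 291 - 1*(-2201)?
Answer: 51517115/2297 ≈ 22428.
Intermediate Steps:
x = -22428 (x = -9*(291 - 1*(-2201)) = -9*(291 + 2201) = -9*2492 = -22428)
1/(-4536 + 2239) - x = 1/(-4536 + 2239) - 1*(-22428) = 1/(-2297) + 22428 = -1/2297 + 22428 = 51517115/2297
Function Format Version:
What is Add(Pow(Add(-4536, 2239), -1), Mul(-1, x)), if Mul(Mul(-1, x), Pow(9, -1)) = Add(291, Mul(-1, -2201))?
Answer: Rational(51517115, 2297) ≈ 22428.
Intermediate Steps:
x = -22428 (x = Mul(-9, Add(291, Mul(-1, -2201))) = Mul(-9, Add(291, 2201)) = Mul(-9, 2492) = -22428)
Add(Pow(Add(-4536, 2239), -1), Mul(-1, x)) = Add(Pow(Add(-4536, 2239), -1), Mul(-1, -22428)) = Add(Pow(-2297, -1), 22428) = Add(Rational(-1, 2297), 22428) = Rational(51517115, 2297)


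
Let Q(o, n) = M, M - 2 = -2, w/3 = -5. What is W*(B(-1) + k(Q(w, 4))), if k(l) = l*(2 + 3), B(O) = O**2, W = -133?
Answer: -133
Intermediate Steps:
w = -15 (w = 3*(-5) = -15)
M = 0 (M = 2 - 2 = 0)
Q(o, n) = 0
k(l) = 5*l (k(l) = l*5 = 5*l)
W*(B(-1) + k(Q(w, 4))) = -133*((-1)**2 + 5*0) = -133*(1 + 0) = -133*1 = -133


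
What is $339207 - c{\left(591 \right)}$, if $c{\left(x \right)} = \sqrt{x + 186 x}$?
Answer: $339207 - \sqrt{110517} \approx 3.3887 \cdot 10^{5}$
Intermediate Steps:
$c{\left(x \right)} = \sqrt{187} \sqrt{x}$ ($c{\left(x \right)} = \sqrt{187 x} = \sqrt{187} \sqrt{x}$)
$339207 - c{\left(591 \right)} = 339207 - \sqrt{187} \sqrt{591} = 339207 - \sqrt{110517}$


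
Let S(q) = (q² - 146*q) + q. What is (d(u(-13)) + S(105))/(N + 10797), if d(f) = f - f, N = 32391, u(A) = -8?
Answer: -350/3599 ≈ -0.097249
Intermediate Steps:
S(q) = q² - 145*q
d(f) = 0
(d(u(-13)) + S(105))/(N + 10797) = (0 + 105*(-145 + 105))/(32391 + 10797) = (0 + 105*(-40))/43188 = (0 - 4200)*(1/43188) = -4200*1/43188 = -350/3599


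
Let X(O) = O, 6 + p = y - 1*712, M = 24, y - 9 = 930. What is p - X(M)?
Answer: 197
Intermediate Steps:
y = 939 (y = 9 + 930 = 939)
p = 221 (p = -6 + (939 - 1*712) = -6 + (939 - 712) = -6 + 227 = 221)
p - X(M) = 221 - 1*24 = 221 - 24 = 197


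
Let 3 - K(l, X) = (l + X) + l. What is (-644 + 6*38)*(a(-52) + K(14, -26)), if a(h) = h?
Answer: 21216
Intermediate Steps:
K(l, X) = 3 - X - 2*l (K(l, X) = 3 - ((l + X) + l) = 3 - ((X + l) + l) = 3 - (X + 2*l) = 3 + (-X - 2*l) = 3 - X - 2*l)
(-644 + 6*38)*(a(-52) + K(14, -26)) = (-644 + 6*38)*(-52 + (3 - 1*(-26) - 2*14)) = (-644 + 228)*(-52 + (3 + 26 - 28)) = -416*(-52 + 1) = -416*(-51) = 21216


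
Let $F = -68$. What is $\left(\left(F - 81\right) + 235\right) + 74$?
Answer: $160$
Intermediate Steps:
$\left(\left(F - 81\right) + 235\right) + 74 = \left(\left(-68 - 81\right) + 235\right) + 74 = \left(-149 + 235\right) + 74 = 86 + 74 = 160$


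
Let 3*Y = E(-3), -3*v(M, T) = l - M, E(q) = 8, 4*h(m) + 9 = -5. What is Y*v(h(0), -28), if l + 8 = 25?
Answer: -164/9 ≈ -18.222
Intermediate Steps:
l = 17 (l = -8 + 25 = 17)
h(m) = -7/2 (h(m) = -9/4 + (1/4)*(-5) = -9/4 - 5/4 = -7/2)
v(M, T) = -17/3 + M/3 (v(M, T) = -(17 - M)/3 = -17/3 + M/3)
Y = 8/3 (Y = (1/3)*8 = 8/3 ≈ 2.6667)
Y*v(h(0), -28) = 8*(-17/3 + (1/3)*(-7/2))/3 = 8*(-17/3 - 7/6)/3 = (8/3)*(-41/6) = -164/9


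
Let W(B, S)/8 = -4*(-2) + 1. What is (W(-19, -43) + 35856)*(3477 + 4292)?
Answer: 279124632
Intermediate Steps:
W(B, S) = 72 (W(B, S) = 8*(-4*(-2) + 1) = 8*(8 + 1) = 8*9 = 72)
(W(-19, -43) + 35856)*(3477 + 4292) = (72 + 35856)*(3477 + 4292) = 35928*7769 = 279124632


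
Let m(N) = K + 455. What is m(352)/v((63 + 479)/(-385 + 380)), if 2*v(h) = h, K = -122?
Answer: -1665/271 ≈ -6.1439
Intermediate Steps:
m(N) = 333 (m(N) = -122 + 455 = 333)
v(h) = h/2
m(352)/v((63 + 479)/(-385 + 380)) = 333/((((63 + 479)/(-385 + 380))/2)) = 333/(((542/(-5))/2)) = 333/(((542*(-⅕))/2)) = 333/(((½)*(-542/5))) = 333/(-271/5) = 333*(-5/271) = -1665/271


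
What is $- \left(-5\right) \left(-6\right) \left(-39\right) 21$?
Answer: $24570$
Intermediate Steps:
$- \left(-5\right) \left(-6\right) \left(-39\right) 21 = - 30 \left(-39\right) 21 = - \left(-1170\right) 21 = \left(-1\right) \left(-24570\right) = 24570$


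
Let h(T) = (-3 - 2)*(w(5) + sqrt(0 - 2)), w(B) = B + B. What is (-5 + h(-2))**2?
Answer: 2975 + 550*I*sqrt(2) ≈ 2975.0 + 777.82*I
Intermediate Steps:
w(B) = 2*B
h(T) = -50 - 5*I*sqrt(2) (h(T) = (-3 - 2)*(2*5 + sqrt(0 - 2)) = -5*(10 + sqrt(-2)) = -5*(10 + I*sqrt(2)) = -50 - 5*I*sqrt(2))
(-5 + h(-2))**2 = (-5 + (-50 - 5*I*sqrt(2)))**2 = (-55 - 5*I*sqrt(2))**2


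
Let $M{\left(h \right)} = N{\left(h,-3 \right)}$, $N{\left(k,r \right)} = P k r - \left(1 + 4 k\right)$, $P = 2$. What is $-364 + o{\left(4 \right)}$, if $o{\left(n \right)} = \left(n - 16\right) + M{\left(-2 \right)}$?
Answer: $-357$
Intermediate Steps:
$N{\left(k,r \right)} = -1 - 4 k + 2 k r$ ($N{\left(k,r \right)} = 2 k r - \left(1 + 4 k\right) = -1 - 4 k + 2 k r$)
$M{\left(h \right)} = -1 - 10 h$ ($M{\left(h \right)} = -1 - 4 h + 2 h \left(-3\right) = -1 - 4 h - 6 h = -1 - 10 h$)
$o{\left(n \right)} = 3 + n$ ($o{\left(n \right)} = \left(n - 16\right) - -19 = \left(-16 + n\right) + \left(-1 + 20\right) = \left(-16 + n\right) + 19 = 3 + n$)
$-364 + o{\left(4 \right)} = -364 + \left(3 + 4\right) = -364 + 7 = -357$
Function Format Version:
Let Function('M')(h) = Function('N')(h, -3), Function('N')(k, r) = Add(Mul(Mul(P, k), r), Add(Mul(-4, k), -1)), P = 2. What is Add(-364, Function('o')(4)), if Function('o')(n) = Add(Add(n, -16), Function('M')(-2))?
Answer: -357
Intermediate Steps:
Function('N')(k, r) = Add(-1, Mul(-4, k), Mul(2, k, r)) (Function('N')(k, r) = Add(Mul(Mul(2, k), r), Add(Mul(-4, k), -1)) = Add(Mul(2, k, r), Add(-1, Mul(-4, k))) = Add(-1, Mul(-4, k), Mul(2, k, r)))
Function('M')(h) = Add(-1, Mul(-10, h)) (Function('M')(h) = Add(-1, Mul(-4, h), Mul(2, h, -3)) = Add(-1, Mul(-4, h), Mul(-6, h)) = Add(-1, Mul(-10, h)))
Function('o')(n) = Add(3, n) (Function('o')(n) = Add(Add(n, -16), Add(-1, Mul(-10, -2))) = Add(Add(-16, n), Add(-1, 20)) = Add(Add(-16, n), 19) = Add(3, n))
Add(-364, Function('o')(4)) = Add(-364, Add(3, 4)) = Add(-364, 7) = -357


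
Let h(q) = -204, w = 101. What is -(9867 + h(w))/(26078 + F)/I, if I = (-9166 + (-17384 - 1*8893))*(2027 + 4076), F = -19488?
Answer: 9663/1425473865110 ≈ 6.7788e-9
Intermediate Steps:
I = -216308629 (I = (-9166 + (-17384 - 8893))*6103 = (-9166 - 26277)*6103 = -35443*6103 = -216308629)
-(9867 + h(w))/(26078 + F)/I = -(9867 - 204)/(26078 - 19488)/(-216308629) = -9663/6590*(-1)/216308629 = -9663*(1/6590)*(-1)/216308629 = -9663*(-1)/(6590*216308629) = -1*(-9663/1425473865110) = 9663/1425473865110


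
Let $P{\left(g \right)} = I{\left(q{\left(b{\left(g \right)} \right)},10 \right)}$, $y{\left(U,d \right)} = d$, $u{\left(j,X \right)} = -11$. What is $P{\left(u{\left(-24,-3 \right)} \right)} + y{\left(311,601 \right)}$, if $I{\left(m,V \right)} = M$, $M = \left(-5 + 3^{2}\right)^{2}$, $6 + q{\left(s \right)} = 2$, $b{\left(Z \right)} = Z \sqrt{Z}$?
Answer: $617$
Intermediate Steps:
$b{\left(Z \right)} = Z^{\frac{3}{2}}$
$q{\left(s \right)} = -4$ ($q{\left(s \right)} = -6 + 2 = -4$)
$M = 16$ ($M = \left(-5 + 9\right)^{2} = 4^{2} = 16$)
$I{\left(m,V \right)} = 16$
$P{\left(g \right)} = 16$
$P{\left(u{\left(-24,-3 \right)} \right)} + y{\left(311,601 \right)} = 16 + 601 = 617$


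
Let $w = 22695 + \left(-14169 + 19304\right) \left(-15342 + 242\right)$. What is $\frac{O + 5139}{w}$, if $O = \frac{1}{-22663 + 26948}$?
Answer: $- \frac{22020616}{332155224425} \approx -6.6296 \cdot 10^{-5}$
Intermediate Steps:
$O = \frac{1}{4285} \approx 0.00023337$
$w = -77515805$ ($w = 22695 + 5135 \left(-15100\right) = 22695 - 77538500 = -77515805$)
$\frac{O + 5139}{w} = \frac{\frac{1}{4285} + 5139}{-77515805} = \frac{22020616}{4285} \left(- \frac{1}{77515805}\right) = - \frac{22020616}{332155224425}$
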